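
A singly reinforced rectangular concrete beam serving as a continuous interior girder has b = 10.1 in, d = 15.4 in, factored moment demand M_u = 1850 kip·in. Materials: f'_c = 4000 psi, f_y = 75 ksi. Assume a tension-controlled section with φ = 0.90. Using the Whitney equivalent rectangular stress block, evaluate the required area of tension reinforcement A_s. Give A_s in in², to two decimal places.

A_s ≈ 2.09 in²

M_n = M_u/φ = 1850/0.90 = 2055.56 kip·in.
From M_n = 0.85 f'_c a b (d − a/2):
a = d − √(d² − 2M_n/(0.85 f'_c b)) = 15.4 − √(15.4² − 2 × 2055.56/(0.85 × 4 × 10.1)) = 4.563 in.
A_s = 0.85 f'_c a b / f_y = 0.85 × 4 × 4.563 × 10.1 / 75 = 2.089 in².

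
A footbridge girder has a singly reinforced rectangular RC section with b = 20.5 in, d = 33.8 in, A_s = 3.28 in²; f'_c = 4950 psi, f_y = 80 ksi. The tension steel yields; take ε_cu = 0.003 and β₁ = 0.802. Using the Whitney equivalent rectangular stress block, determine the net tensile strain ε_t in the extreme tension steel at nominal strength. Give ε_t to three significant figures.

a = A_s f_y/(0.85 f'_c b) = 3.042 in.
β₁ = 0.802, so c = a/β₁ = 3.042/0.802 = 3.793 in.
From the linear strain diagram with ε_cu = 0.003: ε_t = 0.003 (d − c)/c = 0.003 × (33.8 − 3.793)/3.793 = 0.0237.
Since ε_t ≥ 0.005, the section is tension-controlled.

ε_t ≈ 0.0237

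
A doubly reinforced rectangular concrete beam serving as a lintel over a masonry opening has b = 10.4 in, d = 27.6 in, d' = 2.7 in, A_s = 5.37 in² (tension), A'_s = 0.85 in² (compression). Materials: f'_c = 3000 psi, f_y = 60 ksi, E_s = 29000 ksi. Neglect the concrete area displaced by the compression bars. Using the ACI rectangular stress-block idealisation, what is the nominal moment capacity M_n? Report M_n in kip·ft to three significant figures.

Assume both steels yield.
a = (A_s − A'_s) f_y/(0.85 f'_c b) = (5.37 − 0.85) × 60/(0.85 × 3 × 10.4) = 10.226 in.
c = a/β₁ = 10.226/0.85 = 12.031 in; ε'_s = 0.003(c − d')/c = 0.0023 ≥ ε_y = 0.0021, so the compression steel yields.
M_n = (A_s − A'_s) f_y (d − a/2) + A'_s f_y (d − d') = 271.2 × (27.6 − 5.113) + 51 × (27.6 − 2.7) = 6098.5 + 1269.9 = 7368.4 kip·in = 7368.4/12 = 614.03 kip·ft.

M_n ≈ 614 kip·ft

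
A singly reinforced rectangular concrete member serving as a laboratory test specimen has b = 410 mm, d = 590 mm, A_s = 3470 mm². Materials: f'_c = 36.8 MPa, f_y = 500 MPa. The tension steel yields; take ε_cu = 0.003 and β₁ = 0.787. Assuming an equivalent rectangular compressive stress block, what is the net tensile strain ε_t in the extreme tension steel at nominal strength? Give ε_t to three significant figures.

a = A_s f_y/(0.85 f'_c b) = 135.28 mm.
β₁ = 0.787, so c = a/β₁ = 135.28/0.787 = 171.89 mm.
From the linear strain diagram with ε_cu = 0.003: ε_t = 0.003 (d − c)/c = 0.003 × (590 − 171.89)/171.89 = 0.00730.
Since ε_t ≥ 0.005, the section is tension-controlled.

ε_t ≈ 0.00730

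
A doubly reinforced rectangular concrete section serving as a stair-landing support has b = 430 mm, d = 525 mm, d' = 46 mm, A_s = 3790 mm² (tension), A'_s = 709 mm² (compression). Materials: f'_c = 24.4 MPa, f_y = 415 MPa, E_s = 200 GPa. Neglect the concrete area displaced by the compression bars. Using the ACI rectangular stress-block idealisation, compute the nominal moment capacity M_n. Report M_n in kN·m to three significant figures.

Assume both tension and compression steel yield.
Net tension couple steel: A_s − A'_s = 3081 mm².
a = (A_s − A'_s) f_y / (0.85 f'_c b) = 1278615/(0.85 × 24.4 × 430) = 143.37 mm.
c = a/β₁ = 143.37/0.85 = 168.67 mm; ε'_s = 0.003(c − d')/c = 0.0022 ≥ f_y/E_s = 0.0021, so compression steel does yield.
M_n = (A_s − A'_s) f_y (d − a/2) + A'_s f_y (d − d') = [1278615 × (525 − 71.685) + 294235 × (525 − 46)] × 10⁻⁶ = 579.62 + 140.94 = 720.56 kN·m.

M_n ≈ 721 kN·m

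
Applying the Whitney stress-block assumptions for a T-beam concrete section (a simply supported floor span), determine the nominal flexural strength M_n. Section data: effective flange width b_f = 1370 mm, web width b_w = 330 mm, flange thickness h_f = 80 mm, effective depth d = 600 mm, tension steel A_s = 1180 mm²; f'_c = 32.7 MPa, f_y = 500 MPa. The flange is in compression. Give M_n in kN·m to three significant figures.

M_n ≈ 349 kN·m

Tension: T = A_s f_y = 1180 × 500 = 590000 N.
Try a within the flange: a = T/(0.85 f'_c b_f) = 590000/(0.85 × 32.7 × 1370) = 15.49 mm.
Since a = 15.49 ≤ h_f = 80 mm, the stress block lies entirely in the flange; analyse as a rectangular beam of width b_f.
M_n = T(d − a/2) = 590000 × (600 − 7.745) = 349.43 × 10⁶ N·mm.
M_n = 349.43 kN·m.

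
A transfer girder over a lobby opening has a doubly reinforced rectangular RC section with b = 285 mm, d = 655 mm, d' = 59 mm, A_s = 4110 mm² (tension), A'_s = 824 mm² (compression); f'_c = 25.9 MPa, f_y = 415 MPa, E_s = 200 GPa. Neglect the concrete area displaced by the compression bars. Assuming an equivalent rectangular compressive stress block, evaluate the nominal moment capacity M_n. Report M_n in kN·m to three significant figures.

M_n ≈ 949 kN·m

Assume both tension and compression steel yield.
Net tension couple steel: A_s − A'_s = 3286 mm².
a = (A_s − A'_s) f_y / (0.85 f'_c b) = 1363690/(0.85 × 25.9 × 285) = 217.35 mm.
c = a/β₁ = 217.35/0.85 = 255.71 mm; ε'_s = 0.003(c − d')/c = 0.0023 ≥ f_y/E_s = 0.0021, so compression steel does yield.
M_n = (A_s − A'_s) f_y (d − a/2) + A'_s f_y (d − d') = [1363690 × (655 − 108.675) + 341960 × (655 − 59)] × 10⁻⁶ = 745.02 + 203.81 = 948.83 kN·m.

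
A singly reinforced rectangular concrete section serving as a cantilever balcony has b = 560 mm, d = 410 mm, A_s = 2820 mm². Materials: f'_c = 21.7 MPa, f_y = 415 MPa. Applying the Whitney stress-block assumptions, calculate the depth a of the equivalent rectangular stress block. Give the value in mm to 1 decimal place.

a ≈ 113.3 mm

T = A_s f_y = 2820 × 415 = 1170300 N = 1170.3 kN.
Setting C = 0.85 f'_c a b equal to T: a = 1170300/(0.85 × 21.7 × 560) = 113.3 mm.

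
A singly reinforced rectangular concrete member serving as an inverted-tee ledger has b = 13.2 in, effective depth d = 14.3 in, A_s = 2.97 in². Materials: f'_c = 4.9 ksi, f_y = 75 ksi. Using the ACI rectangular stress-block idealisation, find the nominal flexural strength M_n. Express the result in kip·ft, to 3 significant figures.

T = A_s f_y = 2.97 × 75 = 222.75 kips.
a = T/(0.85 f'_c b) = 222.75/(0.85 × 4.9 × 13.2) = 4.052 in.
M_n = T(d − a/2) = 222.75 × (14.3 − 2.026) = 2734.0 kip·in = 2734.0/12 = 227.83 kip·ft.

M_n ≈ 228 kip·ft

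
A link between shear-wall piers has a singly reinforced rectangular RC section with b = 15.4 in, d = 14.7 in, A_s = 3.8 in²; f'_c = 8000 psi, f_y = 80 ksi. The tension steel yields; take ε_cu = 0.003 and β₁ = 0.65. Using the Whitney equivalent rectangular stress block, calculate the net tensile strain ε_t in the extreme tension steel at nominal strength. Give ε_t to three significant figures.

a = A_s f_y/(0.85 f'_c b) = 2.903 in.
β₁ = 0.65, so c = a/β₁ = 2.903/0.65 = 4.466 in.
From the linear strain diagram with ε_cu = 0.003: ε_t = 0.003 (d − c)/c = 0.003 × (14.7 − 4.466)/4.466 = 0.00687.
Since ε_t ≥ 0.005, the section is tension-controlled.

ε_t ≈ 0.00687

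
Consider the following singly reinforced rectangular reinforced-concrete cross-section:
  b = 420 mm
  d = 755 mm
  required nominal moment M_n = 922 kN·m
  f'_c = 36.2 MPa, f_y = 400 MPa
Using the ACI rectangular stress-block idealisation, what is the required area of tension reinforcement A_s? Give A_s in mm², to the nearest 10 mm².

With M_n = 0.85 f'_c a b (d − a/2), solve the quadratic for a:
a = d − √(d² − 2M_n/(0.85 f'_c b)) = 755 − √(755² − 2 × 922×10⁶/(0.85 × 36.2 × 420)) = 101.29 mm.
A_s = 0.85 f'_c a b / f_y = 0.85 × 36.2 × 101.29 × 420 / 400 = 3272.5 mm².

A_s ≈ 3270 mm²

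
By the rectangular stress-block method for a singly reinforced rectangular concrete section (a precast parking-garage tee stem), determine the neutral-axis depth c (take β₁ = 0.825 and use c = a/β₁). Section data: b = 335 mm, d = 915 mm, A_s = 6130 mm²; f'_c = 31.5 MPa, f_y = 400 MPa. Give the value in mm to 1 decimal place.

c ≈ 331.4 mm

T = A_s f_y = 6130 × 400 = 2452000 N = 2452 kN.
Setting C = 0.85 f'_c a b equal to T: a = 2452000/(0.85 × 31.5 × 335) = 273.367 mm.
With β₁ = 0.825, c = a/β₁ = 273.367/0.825 = 331.4 mm.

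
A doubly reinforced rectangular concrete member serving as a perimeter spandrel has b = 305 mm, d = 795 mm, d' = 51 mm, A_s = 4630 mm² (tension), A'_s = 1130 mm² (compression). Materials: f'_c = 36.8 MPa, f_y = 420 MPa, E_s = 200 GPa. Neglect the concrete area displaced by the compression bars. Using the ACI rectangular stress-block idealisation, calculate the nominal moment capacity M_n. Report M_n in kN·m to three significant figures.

Assume both tension and compression steel yield.
Net tension couple steel: A_s − A'_s = 3500 mm².
a = (A_s − A'_s) f_y / (0.85 f'_c b) = 1470000/(0.85 × 36.8 × 305) = 154.08 mm.
c = a/β₁ = 154.08/0.787 = 195.78 mm; ε'_s = 0.003(c − d')/c = 0.0022 ≥ f_y/E_s = 0.0021, so compression steel does yield.
M_n = (A_s − A'_s) f_y (d − a/2) + A'_s f_y (d − d') = [1470000 × (795 − 77.04) + 474600 × (795 − 51)] × 10⁻⁶ = 1055.40 + 353.10 = 1408.50 kN·m.

M_n ≈ 1410 kN·m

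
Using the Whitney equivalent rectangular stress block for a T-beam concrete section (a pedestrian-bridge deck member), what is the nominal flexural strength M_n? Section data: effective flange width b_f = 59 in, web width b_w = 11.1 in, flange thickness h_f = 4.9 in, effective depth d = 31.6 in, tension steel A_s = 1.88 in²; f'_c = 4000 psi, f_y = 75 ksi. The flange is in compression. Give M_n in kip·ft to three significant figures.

M_n ≈ 367 kip·ft

Tension: T = A_s f_y = 1.88 × 75 = 141 kips.
Try a within the flange: a = T/(0.85 f'_c b_f) = 141/(0.85 × 4 × 59) = 0.703 in.
Since a = 0.703 ≤ h_f = 4.9 in, the stress block lies entirely in the flange; analyse as a rectangular beam of width b_f.
M_n = T(d − a/2) = 141 × (31.6 − 0.3515) = 4406.0 kip·in.
M_n = 4406.0/12 = 367.17 kip·ft.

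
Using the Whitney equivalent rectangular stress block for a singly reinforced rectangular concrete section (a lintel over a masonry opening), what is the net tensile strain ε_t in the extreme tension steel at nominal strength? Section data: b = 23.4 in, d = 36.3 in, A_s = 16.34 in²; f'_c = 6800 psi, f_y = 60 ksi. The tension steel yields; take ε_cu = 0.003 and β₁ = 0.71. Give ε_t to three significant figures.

a = A_s f_y/(0.85 f'_c b) = 7.249 in.
β₁ = 0.71, so c = a/β₁ = 7.249/0.71 = 10.210 in.
From the linear strain diagram with ε_cu = 0.003: ε_t = 0.003 (d − c)/c = 0.003 × (36.3 − 10.210)/10.210 = 0.00767.
Since ε_t ≥ 0.005, the section is tension-controlled.

ε_t ≈ 0.00767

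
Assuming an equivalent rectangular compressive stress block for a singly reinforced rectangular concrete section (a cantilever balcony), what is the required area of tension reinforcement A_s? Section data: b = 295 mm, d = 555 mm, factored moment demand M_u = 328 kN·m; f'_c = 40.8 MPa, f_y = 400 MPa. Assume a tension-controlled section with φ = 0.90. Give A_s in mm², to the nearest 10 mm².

A_s ≈ 1750 mm²

M_n = M_u/φ = 328/0.90 = 364.444 kN·m.
With M_n = 0.85 f'_c a b (d − a/2), solve the quadratic for a:
a = d − √(d² − 2M_n/(0.85 f'_c b)) = 555 − √(555² − 2 × 364.444×10⁶/(0.85 × 40.8 × 295)) = 68.40 mm.
A_s = 0.85 f'_c a b / f_y = 0.85 × 40.8 × 68.40 × 295 / 400 = 1749.4 mm².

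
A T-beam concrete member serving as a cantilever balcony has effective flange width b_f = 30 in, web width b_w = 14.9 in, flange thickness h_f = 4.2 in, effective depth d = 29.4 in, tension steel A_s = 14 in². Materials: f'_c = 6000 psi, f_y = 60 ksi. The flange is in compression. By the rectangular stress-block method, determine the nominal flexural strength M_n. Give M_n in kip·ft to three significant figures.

M_n ≈ 1860 kip·ft

Tension: T = A_s f_y = 14 × 60 = 840 kips.
Try a within the flange: a = T/(0.85 f'_c b_f) = 840/(0.85 × 6 × 30) = 5.490 in.
a = 5.490 > h_f = 4.2 in: the block extends into the web. Split into flange-overhang and web parts.
C_f = 0.85 f'_c (b_f − b_w) h_f = 0.85 × 6 × (30 − 14.9) × 4.2 = 323.4 kips.
Remaining web compression depth: a_w = (T − C_f)/(0.85 f'_c b_w) = (840 − 323.4)/(0.85 × 6 × 14.9) = 6.798 in.
M_n = C_f(d − h_f/2) + (T − C_f)(d − a_w/2) = 323.4 × (29.4 − 2.1) + 516.6 × (29.4 − 3.399) = 8828.8 + 13432.1 = 22260.9 kip·in.
M_n = 22260.9/12 = 1855.08 kip·ft.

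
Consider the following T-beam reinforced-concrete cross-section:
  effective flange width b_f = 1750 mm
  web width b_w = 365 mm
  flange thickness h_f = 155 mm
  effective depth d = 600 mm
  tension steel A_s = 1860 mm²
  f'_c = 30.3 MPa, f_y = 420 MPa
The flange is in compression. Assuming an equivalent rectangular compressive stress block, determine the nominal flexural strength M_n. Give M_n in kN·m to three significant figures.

M_n ≈ 462 kN·m

Tension: T = A_s f_y = 1860 × 420 = 781200 N.
Try a within the flange: a = T/(0.85 f'_c b_f) = 781200/(0.85 × 30.3 × 1750) = 17.33 mm.
Since a = 17.33 ≤ h_f = 155 mm, the stress block lies entirely in the flange; analyse as a rectangular beam of width b_f.
M_n = T(d − a/2) = 781200 × (600 − 8.665) = 461.95 × 10⁶ N·mm.
M_n = 461.95 kN·m.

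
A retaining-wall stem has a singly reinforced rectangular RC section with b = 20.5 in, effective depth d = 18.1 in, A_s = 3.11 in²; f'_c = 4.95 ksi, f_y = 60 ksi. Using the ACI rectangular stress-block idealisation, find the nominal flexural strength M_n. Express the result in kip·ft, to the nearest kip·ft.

T = A_s f_y = 3.11 × 60 = 186.6 kips.
a = T/(0.85 f'_c b) = 186.6/(0.85 × 4.95 × 20.5) = 2.163 in.
M_n = T(d − a/2) = 186.6 × (18.1 − 1.0815) = 3175.7 kip·in = 3175.7/12 = 264.64 kip·ft.

M_n ≈ 265 kip·ft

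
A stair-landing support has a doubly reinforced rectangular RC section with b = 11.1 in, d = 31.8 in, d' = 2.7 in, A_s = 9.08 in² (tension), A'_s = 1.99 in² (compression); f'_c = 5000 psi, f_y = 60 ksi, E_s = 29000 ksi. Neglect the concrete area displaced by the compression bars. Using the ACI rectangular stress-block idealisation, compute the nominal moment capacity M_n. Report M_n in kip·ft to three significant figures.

Assume both steels yield.
a = (A_s − A'_s) f_y/(0.85 f'_c b) = (9.08 − 1.99) × 60/(0.85 × 5 × 11.1) = 9.017 in.
c = a/β₁ = 9.017/0.8 = 11.271 in; ε'_s = 0.003(c − d')/c = 0.0023 ≥ ε_y = 0.0021, so the compression steel yields.
M_n = (A_s − A'_s) f_y (d − a/2) + A'_s f_y (d − d') = 425.4 × (31.8 − 4.5085) + 119.4 × (31.8 − 2.7) = 11609.8 + 3474.5 = 15084.3 kip·in = 15084.3/12 = 1257.03 kip·ft.

M_n ≈ 1260 kip·ft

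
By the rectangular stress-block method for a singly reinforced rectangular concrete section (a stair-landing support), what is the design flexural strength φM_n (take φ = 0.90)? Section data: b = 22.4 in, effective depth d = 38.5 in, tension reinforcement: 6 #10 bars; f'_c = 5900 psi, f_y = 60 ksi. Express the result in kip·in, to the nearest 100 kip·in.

A_s = 6 × 1.27 = 7.62 in².
T = A_s f_y = 7.62 × 60 = 457.2 kips.
a = T/(0.85 f'_c b) = 457.2/(0.85 × 5.9 × 22.4) = 4.070 in.
M_n = T(d − a/2) = 457.2 × (38.5 − 2.035) = 16671.8 kip·in.
φM_n = 0.90 × 16671.8 = 15004.6 kip·in.

φM_n ≈ 15000 kip·in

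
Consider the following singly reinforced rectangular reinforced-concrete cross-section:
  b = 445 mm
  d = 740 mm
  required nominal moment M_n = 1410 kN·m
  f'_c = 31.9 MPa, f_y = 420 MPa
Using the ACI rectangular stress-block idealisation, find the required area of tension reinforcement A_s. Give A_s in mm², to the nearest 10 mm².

With M_n = 0.85 f'_c a b (d − a/2), solve the quadratic for a:
a = d − √(d² − 2M_n/(0.85 f'_c b)) = 740 − √(740² − 2 × 1410×10⁶/(0.85 × 31.9 × 445)) = 179.74 mm.
A_s = 0.85 f'_c a b / f_y = 0.85 × 31.9 × 179.74 × 445 / 420 = 5163.7 mm².

A_s ≈ 5160 mm²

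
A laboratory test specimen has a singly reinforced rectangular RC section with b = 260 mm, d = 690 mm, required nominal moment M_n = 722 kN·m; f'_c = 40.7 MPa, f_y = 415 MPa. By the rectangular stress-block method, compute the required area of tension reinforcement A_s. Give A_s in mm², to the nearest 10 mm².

A_s ≈ 2780 mm²

With M_n = 0.85 f'_c a b (d − a/2), solve the quadratic for a:
a = d − √(d² − 2M_n/(0.85 f'_c b)) = 690 − √(690² − 2 × 722×10⁶/(0.85 × 40.7 × 260)) = 128.25 mm.
A_s = 0.85 f'_c a b / f_y = 0.85 × 40.7 × 128.25 × 260 / 415 = 2779.7 mm².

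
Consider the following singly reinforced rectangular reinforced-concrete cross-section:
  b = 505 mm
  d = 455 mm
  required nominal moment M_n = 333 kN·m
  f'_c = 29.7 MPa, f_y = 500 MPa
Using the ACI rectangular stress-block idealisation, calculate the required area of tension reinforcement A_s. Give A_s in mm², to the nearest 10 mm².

With M_n = 0.85 f'_c a b (d − a/2), solve the quadratic for a:
a = d − √(d² − 2M_n/(0.85 f'_c b)) = 455 − √(455² − 2 × 333×10⁶/(0.85 × 29.7 × 505)) = 61.57 mm.
A_s = 0.85 f'_c a b / f_y = 0.85 × 29.7 × 61.57 × 505 / 500 = 1569.9 mm².

A_s ≈ 1570 mm²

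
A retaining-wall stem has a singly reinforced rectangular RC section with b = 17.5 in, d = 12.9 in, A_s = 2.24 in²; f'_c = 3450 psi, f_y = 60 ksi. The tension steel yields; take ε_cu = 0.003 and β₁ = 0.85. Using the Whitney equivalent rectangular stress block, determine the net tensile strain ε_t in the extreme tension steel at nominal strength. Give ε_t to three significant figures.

ε_t ≈ 0.00956

a = A_s f_y/(0.85 f'_c b) = 2.619 in.
β₁ = 0.85, so c = a/β₁ = 2.619/0.85 = 3.081 in.
From the linear strain diagram with ε_cu = 0.003: ε_t = 0.003 (d − c)/c = 0.003 × (12.9 − 3.081)/3.081 = 0.00956.
Since ε_t ≥ 0.005, the section is tension-controlled.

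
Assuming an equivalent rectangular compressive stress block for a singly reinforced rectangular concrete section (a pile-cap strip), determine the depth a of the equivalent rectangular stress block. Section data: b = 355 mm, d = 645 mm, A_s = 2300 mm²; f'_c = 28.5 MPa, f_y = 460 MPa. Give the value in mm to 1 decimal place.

T = A_s f_y = 2300 × 460 = 1058000 N = 1058 kN.
Setting C = 0.85 f'_c a b equal to T: a = 1058000/(0.85 × 28.5 × 355) = 123.0 mm.

a ≈ 123.0 mm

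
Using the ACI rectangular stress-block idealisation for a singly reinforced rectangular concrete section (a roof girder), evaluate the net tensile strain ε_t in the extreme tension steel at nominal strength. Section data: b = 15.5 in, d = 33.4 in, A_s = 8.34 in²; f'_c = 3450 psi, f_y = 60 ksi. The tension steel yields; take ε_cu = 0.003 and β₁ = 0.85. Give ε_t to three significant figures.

a = A_s f_y/(0.85 f'_c b) = 11.009 in.
β₁ = 0.85, so c = a/β₁ = 11.009/0.85 = 12.952 in.
From the linear strain diagram with ε_cu = 0.003: ε_t = 0.003 (d − c)/c = 0.003 × (33.4 − 12.952)/12.952 = 0.00474.
ε_t is between 0.004 and 0.005 — transition zone.

ε_t ≈ 0.00474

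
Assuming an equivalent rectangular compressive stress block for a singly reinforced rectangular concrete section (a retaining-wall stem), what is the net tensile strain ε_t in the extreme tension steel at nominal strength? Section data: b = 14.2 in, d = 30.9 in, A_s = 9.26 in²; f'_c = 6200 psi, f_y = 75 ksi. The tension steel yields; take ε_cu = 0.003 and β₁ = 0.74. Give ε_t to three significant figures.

ε_t ≈ 0.00439

a = A_s f_y/(0.85 f'_c b) = 9.281 in.
β₁ = 0.74, so c = a/β₁ = 9.281/0.74 = 12.542 in.
From the linear strain diagram with ε_cu = 0.003: ε_t = 0.003 (d − c)/c = 0.003 × (30.9 − 12.542)/12.542 = 0.00439.
ε_t is between 0.004 and 0.005 — transition zone.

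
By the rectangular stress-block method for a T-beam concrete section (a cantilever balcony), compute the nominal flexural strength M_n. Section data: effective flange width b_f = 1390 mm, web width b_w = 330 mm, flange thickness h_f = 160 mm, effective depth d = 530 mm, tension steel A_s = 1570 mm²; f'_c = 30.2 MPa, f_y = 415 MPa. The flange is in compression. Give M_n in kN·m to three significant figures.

Tension: T = A_s f_y = 1570 × 415 = 651550 N.
Try a within the flange: a = T/(0.85 f'_c b_f) = 651550/(0.85 × 30.2 × 1390) = 18.26 mm.
Since a = 18.26 ≤ h_f = 160 mm, the stress block lies entirely in the flange; analyse as a rectangular beam of width b_f.
M_n = T(d − a/2) = 651550 × (530 − 9.13) = 339.37 × 10⁶ N·mm.
M_n = 339.37 kN·m.

M_n ≈ 339 kN·m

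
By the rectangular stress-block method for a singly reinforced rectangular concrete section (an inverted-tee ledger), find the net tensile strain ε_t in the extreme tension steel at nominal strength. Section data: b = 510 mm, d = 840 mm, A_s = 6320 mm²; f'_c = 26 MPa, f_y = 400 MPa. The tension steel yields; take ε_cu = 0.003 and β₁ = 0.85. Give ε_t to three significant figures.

ε_t ≈ 0.00655

a = A_s f_y/(0.85 f'_c b) = 224.29 mm.
β₁ = 0.85, so c = a/β₁ = 224.29/0.85 = 263.87 mm.
From the linear strain diagram with ε_cu = 0.003: ε_t = 0.003 (d − c)/c = 0.003 × (840 − 263.87)/263.87 = 0.00655.
Since ε_t ≥ 0.005, the section is tension-controlled.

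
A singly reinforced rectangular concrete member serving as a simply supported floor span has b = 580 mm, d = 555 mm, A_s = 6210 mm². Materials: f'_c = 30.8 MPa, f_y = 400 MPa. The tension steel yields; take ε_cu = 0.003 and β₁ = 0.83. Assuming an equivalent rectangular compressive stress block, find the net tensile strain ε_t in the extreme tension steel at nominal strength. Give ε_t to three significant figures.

a = A_s f_y/(0.85 f'_c b) = 163.59 mm.
β₁ = 0.83, so c = a/β₁ = 163.59/0.83 = 197.10 mm.
From the linear strain diagram with ε_cu = 0.003: ε_t = 0.003 (d − c)/c = 0.003 × (555 − 197.10)/197.10 = 0.00545.
Since ε_t ≥ 0.005, the section is tension-controlled.

ε_t ≈ 0.00545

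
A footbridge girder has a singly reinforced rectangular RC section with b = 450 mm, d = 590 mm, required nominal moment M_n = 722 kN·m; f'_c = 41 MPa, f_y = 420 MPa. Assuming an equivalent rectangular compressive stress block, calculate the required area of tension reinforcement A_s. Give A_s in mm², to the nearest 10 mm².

A_s ≈ 3140 mm²

With M_n = 0.85 f'_c a b (d − a/2), solve the quadratic for a:
a = d − √(d² − 2M_n/(0.85 f'_c b)) = 590 − √(590² − 2 × 722×10⁶/(0.85 × 41 × 450)) = 84.01 mm.
A_s = 0.85 f'_c a b / f_y = 0.85 × 41 × 84.01 × 450 / 420 = 3136.9 mm².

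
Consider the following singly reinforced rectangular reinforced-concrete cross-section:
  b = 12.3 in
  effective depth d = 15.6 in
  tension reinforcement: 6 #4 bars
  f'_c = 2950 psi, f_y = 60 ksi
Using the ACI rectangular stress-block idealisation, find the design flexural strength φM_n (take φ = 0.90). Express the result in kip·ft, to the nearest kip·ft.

A_s = 6 × 0.2 = 1.2 in².
T = A_s f_y = 1.2 × 60 = 72 kips.
a = T/(0.85 f'_c b) = 72/(0.85 × 2.95 × 12.3) = 2.334 in.
M_n = T(d − a/2) = 72 × (15.6 − 1.167) = 1039.2 kip·in = 1039.2/12 = 86.60 kip·ft.
φM_n = 0.90 × 86.60 = 77.94 kip·ft.

φM_n ≈ 78 kip·ft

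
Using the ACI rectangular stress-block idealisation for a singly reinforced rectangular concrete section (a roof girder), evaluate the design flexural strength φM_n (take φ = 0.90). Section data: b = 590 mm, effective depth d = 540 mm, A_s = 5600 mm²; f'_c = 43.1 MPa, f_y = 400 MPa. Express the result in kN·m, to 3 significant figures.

φM_n ≈ 984 kN·m

T = A_s f_y = 5600 × 400 = 2240000 N = 2240 kN.
From C = T: a = T/(0.85 f'_c b) = 2240000/(0.85 × 43.1 × 590) = 103.63 mm.
M_n = T(d − a/2) = 2240 kN × (540 − 51.815) mm = 1093.53 kN·m.
φM_n = 0.90 × 1093.53 = 984.18 kN·m.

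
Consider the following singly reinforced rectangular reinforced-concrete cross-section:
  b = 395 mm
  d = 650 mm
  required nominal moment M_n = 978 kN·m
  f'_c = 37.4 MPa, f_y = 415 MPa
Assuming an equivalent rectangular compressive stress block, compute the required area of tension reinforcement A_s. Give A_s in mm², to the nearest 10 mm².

A_s ≈ 4040 mm²

With M_n = 0.85 f'_c a b (d − a/2), solve the quadratic for a:
a = d − √(d² − 2M_n/(0.85 f'_c b)) = 650 − √(650² − 2 × 978×10⁶/(0.85 × 37.4 × 395)) = 133.54 mm.
A_s = 0.85 f'_c a b / f_y = 0.85 × 37.4 × 133.54 × 395 / 415 = 4040.6 mm².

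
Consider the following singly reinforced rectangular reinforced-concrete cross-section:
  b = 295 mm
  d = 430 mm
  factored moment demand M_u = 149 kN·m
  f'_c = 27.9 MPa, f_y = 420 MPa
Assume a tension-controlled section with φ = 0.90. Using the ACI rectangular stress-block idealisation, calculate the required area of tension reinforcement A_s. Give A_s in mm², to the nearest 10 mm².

M_n = M_u/φ = 149/0.90 = 165.556 kN·m.
With M_n = 0.85 f'_c a b (d − a/2), solve the quadratic for a:
a = d − √(d² − 2M_n/(0.85 f'_c b)) = 430 − √(430² − 2 × 165.556×10⁶/(0.85 × 27.9 × 295)) = 59.09 mm.
A_s = 0.85 f'_c a b / f_y = 0.85 × 27.9 × 59.09 × 295 / 420 = 984.3 mm².

A_s ≈ 980 mm²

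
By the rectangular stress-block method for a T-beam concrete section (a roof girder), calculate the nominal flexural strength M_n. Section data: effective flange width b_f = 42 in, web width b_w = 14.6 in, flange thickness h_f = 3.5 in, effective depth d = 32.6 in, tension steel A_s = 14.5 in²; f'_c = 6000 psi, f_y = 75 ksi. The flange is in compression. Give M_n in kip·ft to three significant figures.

Tension: T = A_s f_y = 14.5 × 75 = 1087.5 kips.
Try a within the flange: a = T/(0.85 f'_c b_f) = 1087.5/(0.85 × 6 × 42) = 5.077 in.
a = 5.077 > h_f = 3.5 in: the block extends into the web. Split into flange-overhang and web parts.
C_f = 0.85 f'_c (b_f − b_w) h_f = 0.85 × 6 × (42 − 14.6) × 3.5 = 489.1 kips.
Remaining web compression depth: a_w = (T − C_f)/(0.85 f'_c b_w) = (1087.5 − 489.1)/(0.85 × 6 × 14.6) = 8.037 in.
M_n = C_f(d − h_f/2) + (T − C_f)(d − a_w/2) = 489.1 × (32.6 − 1.75) + 598.4 × (32.6 − 4.0185) = 15088.7 + 17103.2 = 32191.9 kip·in.
M_n = 32191.9/12 = 2682.66 kip·ft.

M_n ≈ 2680 kip·ft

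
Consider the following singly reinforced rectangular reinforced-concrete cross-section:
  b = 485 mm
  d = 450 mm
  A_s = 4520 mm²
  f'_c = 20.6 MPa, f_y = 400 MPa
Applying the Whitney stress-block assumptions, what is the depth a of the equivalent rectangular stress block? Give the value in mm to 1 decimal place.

T = A_s f_y = 4520 × 400 = 1808000 N = 1808 kN.
Setting C = 0.85 f'_c a b equal to T: a = 1808000/(0.85 × 20.6 × 485) = 212.9 mm.

a ≈ 212.9 mm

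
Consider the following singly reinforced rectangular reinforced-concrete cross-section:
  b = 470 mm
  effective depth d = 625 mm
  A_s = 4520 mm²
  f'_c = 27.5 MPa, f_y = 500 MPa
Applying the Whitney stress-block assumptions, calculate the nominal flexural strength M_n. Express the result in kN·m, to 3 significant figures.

T = A_s f_y = 4520 × 500 = 2260000 N = 2260 kN.
From C = T: a = T/(0.85 f'_c b) = 2260000/(0.85 × 27.5 × 470) = 205.71 mm.
M_n = T(d − a/2) = 2260 kN × (625 − 102.855) mm = 1180.05 kN·m.

M_n ≈ 1180 kN·m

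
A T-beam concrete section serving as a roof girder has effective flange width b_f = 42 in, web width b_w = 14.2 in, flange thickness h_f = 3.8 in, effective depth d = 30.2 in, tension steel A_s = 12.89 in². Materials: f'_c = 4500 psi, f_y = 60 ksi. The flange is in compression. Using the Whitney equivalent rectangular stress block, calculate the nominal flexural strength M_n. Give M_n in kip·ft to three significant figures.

M_n ≈ 1780 kip·ft

Tension: T = A_s f_y = 12.89 × 60 = 773.4 kips.
Try a within the flange: a = T/(0.85 f'_c b_f) = 773.4/(0.85 × 4.5 × 42) = 4.814 in.
a = 4.814 > h_f = 3.8 in: the block extends into the web. Split into flange-overhang and web parts.
C_f = 0.85 f'_c (b_f − b_w) h_f = 0.85 × 4.5 × (42 − 14.2) × 3.8 = 404.1 kips.
Remaining web compression depth: a_w = (T − C_f)/(0.85 f'_c b_w) = (773.4 − 404.1)/(0.85 × 4.5 × 14.2) = 6.799 in.
M_n = C_f(d − h_f/2) + (T − C_f)(d − a_w/2) = 404.1 × (30.2 − 1.9) + 369.3 × (30.2 − 3.3995) = 11436.0 + 9897.4 = 21333.4 kip·in.
M_n = 21333.4/12 = 1777.78 kip·ft.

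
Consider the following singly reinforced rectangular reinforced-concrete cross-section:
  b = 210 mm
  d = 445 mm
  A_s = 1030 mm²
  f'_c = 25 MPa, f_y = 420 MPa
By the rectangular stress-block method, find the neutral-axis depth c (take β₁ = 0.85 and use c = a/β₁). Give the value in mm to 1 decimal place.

T = A_s f_y = 1030 × 420 = 432600 N = 432.6 kN.
Setting C = 0.85 f'_c a b equal to T: a = 432600/(0.85 × 25 × 210) = 96.941 mm.
With β₁ = 0.85, c = a/β₁ = 96.941/0.85 = 114.0 mm.

c ≈ 114.0 mm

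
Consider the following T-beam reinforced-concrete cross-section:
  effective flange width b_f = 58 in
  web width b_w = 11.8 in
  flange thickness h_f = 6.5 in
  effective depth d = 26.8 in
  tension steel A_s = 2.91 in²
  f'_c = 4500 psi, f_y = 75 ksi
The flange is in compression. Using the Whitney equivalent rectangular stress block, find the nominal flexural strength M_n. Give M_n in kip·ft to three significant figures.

M_n ≈ 478 kip·ft

Tension: T = A_s f_y = 2.91 × 75 = 218.25 kips.
Try a within the flange: a = T/(0.85 f'_c b_f) = 218.25/(0.85 × 4.5 × 58) = 0.984 in.
Since a = 0.984 ≤ h_f = 6.5 in, the stress block lies entirely in the flange; analyse as a rectangular beam of width b_f.
M_n = T(d − a/2) = 218.25 × (26.8 − 0.492) = 5741.7 kip·in.
M_n = 5741.7/12 = 478.48 kip·ft.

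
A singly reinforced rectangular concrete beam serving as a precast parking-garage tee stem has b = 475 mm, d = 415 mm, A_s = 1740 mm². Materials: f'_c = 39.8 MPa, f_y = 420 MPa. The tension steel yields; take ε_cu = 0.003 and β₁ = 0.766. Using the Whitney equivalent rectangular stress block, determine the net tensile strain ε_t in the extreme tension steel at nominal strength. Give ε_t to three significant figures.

ε_t ≈ 0.0180

a = A_s f_y/(0.85 f'_c b) = 45.48 mm.
β₁ = 0.766, so c = a/β₁ = 45.48/0.766 = 59.37 mm.
From the linear strain diagram with ε_cu = 0.003: ε_t = 0.003 (d − c)/c = 0.003 × (415 − 59.37)/59.37 = 0.0180.
Since ε_t ≥ 0.005, the section is tension-controlled.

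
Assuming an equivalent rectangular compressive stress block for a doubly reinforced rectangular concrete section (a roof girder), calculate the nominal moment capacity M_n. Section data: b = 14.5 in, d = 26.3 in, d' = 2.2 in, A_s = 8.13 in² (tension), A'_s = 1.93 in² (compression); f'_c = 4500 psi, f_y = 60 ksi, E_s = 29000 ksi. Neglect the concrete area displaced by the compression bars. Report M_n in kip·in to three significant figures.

Assume both steels yield.
a = (A_s − A'_s) f_y/(0.85 f'_c b) = (8.13 − 1.93) × 60/(0.85 × 4.5 × 14.5) = 6.707 in.
c = a/β₁ = 6.707/0.825 = 8.130 in; ε'_s = 0.003(c − d')/c = 0.0022 ≥ ε_y = 0.0021, so the compression steel yields.
M_n = (A_s − A'_s) f_y (d − a/2) + A'_s f_y (d − d') = 372 × (26.3 − 3.3535) + 115.8 × (26.3 − 2.2) = 8536.1 + 2790.8 = 11326.9 kip·in.

M_n ≈ 11300 kip·in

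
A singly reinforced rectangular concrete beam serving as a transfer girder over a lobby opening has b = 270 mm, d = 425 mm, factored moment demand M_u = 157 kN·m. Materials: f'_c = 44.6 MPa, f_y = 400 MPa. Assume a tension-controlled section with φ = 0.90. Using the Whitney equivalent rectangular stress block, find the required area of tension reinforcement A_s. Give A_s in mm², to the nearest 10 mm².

M_n = M_u/φ = 157/0.90 = 174.444 kN·m.
With M_n = 0.85 f'_c a b (d − a/2), solve the quadratic for a:
a = d − √(d² − 2M_n/(0.85 f'_c b)) = 425 − √(425² − 2 × 174.444×10⁶/(0.85 × 44.6 × 270)) = 42.20 mm.
A_s = 0.85 f'_c a b / f_y = 0.85 × 44.6 × 42.20 × 270 / 400 = 1079.9 mm².

A_s ≈ 1080 mm²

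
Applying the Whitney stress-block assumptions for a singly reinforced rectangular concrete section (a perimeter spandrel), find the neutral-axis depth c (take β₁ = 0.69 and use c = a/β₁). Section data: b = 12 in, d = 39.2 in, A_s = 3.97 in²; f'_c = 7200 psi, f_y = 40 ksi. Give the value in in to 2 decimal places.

c ≈ 3.13 in

T = A_s f_y = 3.97 × 40 = 158.8 kips.
a = T/(0.85 f'_c b) = 158.8/(0.85 × 7.2 × 12) = 2.1623 in.
With β₁ = 0.69, c = a/β₁ = 2.1623/0.69 = 3.13 in.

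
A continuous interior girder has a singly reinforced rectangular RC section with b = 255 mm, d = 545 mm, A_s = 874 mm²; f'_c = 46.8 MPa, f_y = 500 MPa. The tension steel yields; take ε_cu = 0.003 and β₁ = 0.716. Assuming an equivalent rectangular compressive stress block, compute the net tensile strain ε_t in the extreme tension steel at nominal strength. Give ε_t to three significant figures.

a = A_s f_y/(0.85 f'_c b) = 43.08 mm.
β₁ = 0.716, so c = a/β₁ = 43.08/0.716 = 60.17 mm.
From the linear strain diagram with ε_cu = 0.003: ε_t = 0.003 (d − c)/c = 0.003 × (545 − 60.17)/60.17 = 0.0242.
Since ε_t ≥ 0.005, the section is tension-controlled.

ε_t ≈ 0.0242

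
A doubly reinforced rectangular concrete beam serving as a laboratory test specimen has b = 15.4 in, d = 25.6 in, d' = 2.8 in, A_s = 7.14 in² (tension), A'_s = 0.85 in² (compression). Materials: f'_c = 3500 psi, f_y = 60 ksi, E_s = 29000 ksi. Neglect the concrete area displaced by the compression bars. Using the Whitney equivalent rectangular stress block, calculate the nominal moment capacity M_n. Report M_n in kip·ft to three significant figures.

M_n ≈ 772 kip·ft

Assume both steels yield.
a = (A_s − A'_s) f_y/(0.85 f'_c b) = (7.14 − 0.85) × 60/(0.85 × 3.5 × 15.4) = 8.237 in.
c = a/β₁ = 8.237/0.85 = 9.691 in; ε'_s = 0.003(c − d')/c = 0.0021 ≥ ε_y = 0.0021, so the compression steel yields.
M_n = (A_s − A'_s) f_y (d − a/2) + A'_s f_y (d − d') = 377.4 × (25.6 − 4.1185) + 51 × (25.6 − 2.8) = 8107.1 + 1162.8 = 9269.9 kip·in = 9269.9/12 = 772.49 kip·ft.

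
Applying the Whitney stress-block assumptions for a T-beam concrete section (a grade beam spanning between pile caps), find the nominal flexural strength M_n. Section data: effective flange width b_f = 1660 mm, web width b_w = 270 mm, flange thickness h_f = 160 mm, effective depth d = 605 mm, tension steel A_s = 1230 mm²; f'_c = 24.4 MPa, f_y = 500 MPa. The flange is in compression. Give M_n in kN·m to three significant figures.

M_n ≈ 367 kN·m

Tension: T = A_s f_y = 1230 × 500 = 615000 N.
Try a within the flange: a = T/(0.85 f'_c b_f) = 615000/(0.85 × 24.4 × 1660) = 17.86 mm.
Since a = 17.86 ≤ h_f = 160 mm, the stress block lies entirely in the flange; analyse as a rectangular beam of width b_f.
M_n = T(d − a/2) = 615000 × (605 − 8.93) = 366.58 × 10⁶ N·mm.
M_n = 366.58 kN·m.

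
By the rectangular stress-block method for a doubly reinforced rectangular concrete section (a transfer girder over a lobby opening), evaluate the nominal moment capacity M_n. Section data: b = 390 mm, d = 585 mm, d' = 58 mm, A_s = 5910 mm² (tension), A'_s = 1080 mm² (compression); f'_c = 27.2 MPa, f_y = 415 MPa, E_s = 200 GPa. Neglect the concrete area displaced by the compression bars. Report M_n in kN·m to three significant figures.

M_n ≈ 1190 kN·m

Assume both tension and compression steel yield.
Net tension couple steel: A_s − A'_s = 4830 mm².
a = (A_s − A'_s) f_y / (0.85 f'_c b) = 2004450/(0.85 × 27.2 × 390) = 222.30 mm.
c = a/β₁ = 222.30/0.85 = 261.53 mm; ε'_s = 0.003(c − d')/c = 0.0023 ≥ f_y/E_s = 0.0021, so compression steel does yield.
M_n = (A_s − A'_s) f_y (d − a/2) + A'_s f_y (d − d') = [2004450 × (585 − 111.15) + 448200 × (585 − 58)] × 10⁻⁶ = 949.81 + 236.20 = 1186.01 kN·m.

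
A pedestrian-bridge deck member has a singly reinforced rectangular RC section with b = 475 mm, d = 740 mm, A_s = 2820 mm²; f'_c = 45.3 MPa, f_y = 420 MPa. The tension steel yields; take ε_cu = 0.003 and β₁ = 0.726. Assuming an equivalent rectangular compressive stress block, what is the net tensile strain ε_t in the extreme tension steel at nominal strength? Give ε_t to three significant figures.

a = A_s f_y/(0.85 f'_c b) = 64.76 mm.
β₁ = 0.726, so c = a/β₁ = 64.76/0.726 = 89.20 mm.
From the linear strain diagram with ε_cu = 0.003: ε_t = 0.003 (d − c)/c = 0.003 × (740 − 89.20)/89.20 = 0.0219.
Since ε_t ≥ 0.005, the section is tension-controlled.

ε_t ≈ 0.0219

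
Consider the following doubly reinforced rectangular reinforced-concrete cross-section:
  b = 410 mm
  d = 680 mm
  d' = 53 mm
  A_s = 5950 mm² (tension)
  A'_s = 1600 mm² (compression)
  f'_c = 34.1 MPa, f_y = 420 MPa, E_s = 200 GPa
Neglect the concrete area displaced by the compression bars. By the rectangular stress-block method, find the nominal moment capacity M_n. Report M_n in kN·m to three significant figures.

M_n ≈ 1520 kN·m

Assume both tension and compression steel yield.
Net tension couple steel: A_s − A'_s = 4350 mm².
a = (A_s − A'_s) f_y / (0.85 f'_c b) = 1827000/(0.85 × 34.1 × 410) = 153.74 mm.
c = a/β₁ = 153.74/0.806 = 190.74 mm; ε'_s = 0.003(c − d')/c = 0.0022 ≥ f_y/E_s = 0.0021, so compression steel does yield.
M_n = (A_s − A'_s) f_y (d − a/2) + A'_s f_y (d − d') = [1827000 × (680 − 76.87) + 672000 × (680 − 53)] × 10⁻⁶ = 1101.92 + 421.34 = 1523.26 kN·m.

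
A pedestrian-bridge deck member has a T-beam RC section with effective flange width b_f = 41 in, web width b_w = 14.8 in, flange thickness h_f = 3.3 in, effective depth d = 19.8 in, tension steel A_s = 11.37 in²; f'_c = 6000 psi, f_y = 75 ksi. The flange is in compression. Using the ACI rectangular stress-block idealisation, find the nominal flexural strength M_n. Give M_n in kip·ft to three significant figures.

M_n ≈ 1250 kip·ft

Tension: T = A_s f_y = 11.37 × 75 = 852.75 kips.
Try a within the flange: a = T/(0.85 f'_c b_f) = 852.75/(0.85 × 6 × 41) = 4.078 in.
a = 4.078 > h_f = 3.3 in: the block extends into the web. Split into flange-overhang and web parts.
C_f = 0.85 f'_c (b_f − b_w) h_f = 0.85 × 6 × (41 − 14.8) × 3.3 = 440.9 kips.
Remaining web compression depth: a_w = (T − C_f)/(0.85 f'_c b_w) = (852.75 − 440.9)/(0.85 × 6 × 14.8) = 5.456 in.
M_n = C_f(d − h_f/2) + (T − C_f)(d − a_w/2) = 440.9 × (19.8 − 1.65) + 411.85 × (19.8 − 2.728) = 8002.3 + 7031.1 = 15033.4 kip·in.
M_n = 15033.4/12 = 1252.78 kip·ft.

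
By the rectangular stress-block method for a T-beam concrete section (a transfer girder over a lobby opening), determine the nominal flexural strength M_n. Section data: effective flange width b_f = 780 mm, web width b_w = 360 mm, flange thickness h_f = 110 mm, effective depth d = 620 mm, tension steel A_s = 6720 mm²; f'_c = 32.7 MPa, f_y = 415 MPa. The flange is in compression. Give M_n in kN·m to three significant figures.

M_n ≈ 1550 kN·m

Tension: T = A_s f_y = 6720 × 415 = 2788800 N.
Try a within the flange: a = T/(0.85 f'_c b_f) = 2788800/(0.85 × 32.7 × 780) = 128.63 mm.
a = 128.63 > h_f = 110 mm: the block extends into the web. Split into flange-overhang and web parts.
C_f = 0.85 f'_c (b_f − b_w) h_f = 0.85 × 32.7 × (780 − 360) × 110 = 1284129 N.
Remaining web compression depth: a_w = (T − C_f)/(0.85 f'_c b_w) = (2788800 − 1284129)/(0.85 × 32.7 × 360) = 150.37 mm.
M_n = C_f(d − h_f/2) + (T − C_f)(d − a_w/2) = 1284129 × (620 − 55) + 1504671 × (620 − 75.185) = 725.53 + 819.77 = 1545.30 × 10⁶ N·mm.
M_n = 1545.30 kN·m.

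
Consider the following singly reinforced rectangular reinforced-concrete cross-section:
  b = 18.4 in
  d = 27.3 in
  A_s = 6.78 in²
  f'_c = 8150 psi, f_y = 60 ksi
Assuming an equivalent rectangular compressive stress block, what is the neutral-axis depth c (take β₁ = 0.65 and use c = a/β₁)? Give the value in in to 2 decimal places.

c ≈ 4.91 in

T = A_s f_y = 6.78 × 60 = 406.8 kips.
a = T/(0.85 f'_c b) = 406.8/(0.85 × 8.15 × 18.4) = 3.1914 in.
With β₁ = 0.65, c = a/β₁ = 3.1914/0.65 = 4.91 in.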